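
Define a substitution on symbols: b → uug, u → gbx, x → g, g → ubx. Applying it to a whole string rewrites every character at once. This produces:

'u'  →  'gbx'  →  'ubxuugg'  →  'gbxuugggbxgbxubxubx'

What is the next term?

Replace each of the 19 characters of gbxuugggbxgbxubxubx in place — ubx uug g gbx gbx ubx ubx ubx uug g ubx uug g gbx uug g gbx uug g — and concatenate.

ubxuugggbxgbxubxubxubxuuggubxuugggbxuugggbxuugg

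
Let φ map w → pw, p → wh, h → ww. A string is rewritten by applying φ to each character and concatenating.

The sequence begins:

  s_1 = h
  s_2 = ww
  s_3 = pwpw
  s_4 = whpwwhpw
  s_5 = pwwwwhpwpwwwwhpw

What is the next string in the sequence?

whpwpwpwpwwwwhpwwhpwpwpwpwwwwhpw

Replace each of the 16 characters of pwwwwhpwpwwwwhpw in place — wh pw pw pw pw ww wh pw wh pw pw pw pw ww wh pw — and concatenate.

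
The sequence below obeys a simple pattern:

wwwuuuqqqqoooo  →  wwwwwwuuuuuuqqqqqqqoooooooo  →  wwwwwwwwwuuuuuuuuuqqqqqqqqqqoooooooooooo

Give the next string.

wwwwwwwwwwwwuuuuuuuuuuuuqqqqqqqqqqqqqoooooooooooooooo

Each string has the form w^{3n} u^{3n} q^{3n+1} o^{4n} (n = 1, 2, …).
For the next term, n = 4, so the run lengths are 12, 12, 13, 16.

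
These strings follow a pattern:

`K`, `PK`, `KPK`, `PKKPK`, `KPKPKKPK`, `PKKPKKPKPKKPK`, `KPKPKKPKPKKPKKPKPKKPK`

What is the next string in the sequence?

PKKPKKPKPKKPKKPKPKKPKPKKPKKPKPKKPK

Each term (from the third on) is the two preceding terms concatenated in order: term 3 = K·PK = KPK.
Continuing: PKKPKKPKPKKPK · KPKPKKPKPKKPKKPKPKKPK gives term 8.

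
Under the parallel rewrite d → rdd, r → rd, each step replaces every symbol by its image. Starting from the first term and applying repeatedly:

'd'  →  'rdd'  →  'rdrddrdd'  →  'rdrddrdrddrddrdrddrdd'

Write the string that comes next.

rdrddrdrddrddrdrddrdrddrddrdrddrddrdrddrdrddrddrdrddrdd

Replace each of the 21 characters of rdrddrdrddrddrdrddrdd in place — rd rdd rd rdd rdd rd rdd rd rdd rdd rd rdd rdd rd rdd rd rdd rdd rd rdd rdd — and concatenate.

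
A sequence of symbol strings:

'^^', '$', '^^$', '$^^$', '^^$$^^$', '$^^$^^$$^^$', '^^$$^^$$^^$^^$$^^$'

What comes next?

$^^$^^$$^^$^^$$^^$$^^$^^$$^^$

Each term (from the third on) is the two preceding terms concatenated in order: term 3 = ^^·$ = ^^$.
The next term joins $^^$^^$$^^$ and ^^$$^^$$^^$^^$$^^$.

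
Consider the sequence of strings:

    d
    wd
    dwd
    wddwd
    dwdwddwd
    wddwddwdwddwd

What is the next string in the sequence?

Each term (from the third on) is the two preceding terms concatenated in order: term 3 = d·wd = dwd.
The next term joins dwdwddwd and wddwddwdwddwd.

dwdwddwdwddwddwdwddwd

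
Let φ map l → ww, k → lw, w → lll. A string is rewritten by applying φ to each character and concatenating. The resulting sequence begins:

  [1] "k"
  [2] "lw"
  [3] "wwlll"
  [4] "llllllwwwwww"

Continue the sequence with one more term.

wwwwwwwwwwwwllllllllllllllllll

Apply φ to llllllwwwwww symbol by symbol: l→ww, l→ww, l→ww, l→ww, l→ww, l→ww, w→lll, w→lll, w→lll, w→lll, w→lll, w→lll; joined: ww ww ww ww ww ww lll lll lll lll lll lll.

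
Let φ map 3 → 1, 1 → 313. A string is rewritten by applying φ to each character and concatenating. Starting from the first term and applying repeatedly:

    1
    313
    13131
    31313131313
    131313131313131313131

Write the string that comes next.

Replace each of the 21 characters of 131313131313131313131 in place — 313 1 313 1 313 1 313 1 313 1 313 1 313 1 313 1 313 1 313 1 313 — and concatenate.

3131313131313131313131313131313131313131313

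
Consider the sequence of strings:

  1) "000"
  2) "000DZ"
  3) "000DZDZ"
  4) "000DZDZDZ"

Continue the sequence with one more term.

Every step adds DZ to the end: s(k+1) = s(k)·DZ.
One more step from 000DZDZDZ gives the answer.

000DZDZDZDZ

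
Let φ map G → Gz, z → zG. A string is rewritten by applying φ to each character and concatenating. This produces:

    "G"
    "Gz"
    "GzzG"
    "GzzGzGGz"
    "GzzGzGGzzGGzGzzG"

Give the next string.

Replace each of the 16 characters of GzzGzGGzzGGzGzzG in place — Gz zG zG Gz zG Gz Gz zG zG Gz Gz zG Gz zG zG Gz — and concatenate.

GzzGzGGzzGGzGzzGzGGzGzzGGzzGzGGz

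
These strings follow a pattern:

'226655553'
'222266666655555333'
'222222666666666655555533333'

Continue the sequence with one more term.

Reading off run lengths: 2 runs 2, 4, 6; 6 runs 2, 6, 10; 5 runs 4, 5, 6; 3 runs 1, 3, 5 — each is linear in n (n = 1, 2, …).
For the next term, n = 4, so the run lengths are 8, 14, 7, 7.

222222226666666666666655555553333333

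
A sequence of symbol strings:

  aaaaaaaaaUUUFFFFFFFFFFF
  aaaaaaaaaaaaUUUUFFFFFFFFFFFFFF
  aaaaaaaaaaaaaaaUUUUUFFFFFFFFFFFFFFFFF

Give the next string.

Term n consists of 3n a's, followed by n U's, followed by 3n+2 F's, where the shown terms are n = 3, 4, 5.
For the next term, n = 6, so the run lengths are 18, 6, 20.

aaaaaaaaaaaaaaaaaaUUUUUUFFFFFFFFFFFFFFFFFFFF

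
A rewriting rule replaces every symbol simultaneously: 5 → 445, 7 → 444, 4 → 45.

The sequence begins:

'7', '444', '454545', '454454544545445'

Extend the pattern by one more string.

Rewriting the 15 symbols of 454454544545445 one by one yields 45 445 45 45 445 45 445 45 45 445 45 445 45 45 445; concatenated:

454454545445454454545445454454545445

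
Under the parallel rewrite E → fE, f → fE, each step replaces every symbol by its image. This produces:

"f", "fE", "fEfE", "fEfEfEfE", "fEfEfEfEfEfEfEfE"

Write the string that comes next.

Replace each of the 16 characters of fEfEfEfEfEfEfEfE in place — fE fE fE fE fE fE fE fE fE fE fE fE fE fE fE fE — and concatenate.

fEfEfEfEfEfEfEfEfEfEfEfEfEfEfEfE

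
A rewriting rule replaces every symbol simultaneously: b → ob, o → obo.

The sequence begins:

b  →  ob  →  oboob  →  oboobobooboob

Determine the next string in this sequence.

obooboboobooboboobobooboobobooboob

φ(oboobobooboob) expands symbol-by-symbol to obo ob obo obo ob obo ob obo obo ob obo obo ob; joining the 13 pieces gives the next term.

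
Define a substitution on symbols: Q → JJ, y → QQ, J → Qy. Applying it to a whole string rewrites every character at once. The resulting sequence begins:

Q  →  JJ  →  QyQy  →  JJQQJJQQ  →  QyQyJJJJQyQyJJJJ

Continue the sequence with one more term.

JJQQJJQQQyQyQyQyJJQQJJQQQyQyQyQy

Applying the rule to each of the 16 symbols of QyQyJJJJQyQyJJJJ gives the pieces JJ QQ JJ QQ Qy Qy Qy Qy JJ QQ JJ QQ Qy Qy Qy Qy, which concatenate to the answer.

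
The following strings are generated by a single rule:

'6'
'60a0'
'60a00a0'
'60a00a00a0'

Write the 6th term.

60a00a00a00a00a0

Each term is the previous one with 0a0 appended.
From 60a00a00a0, 2 further steps: 60a00a00a0 → 60a00a00a00a0 → (answer).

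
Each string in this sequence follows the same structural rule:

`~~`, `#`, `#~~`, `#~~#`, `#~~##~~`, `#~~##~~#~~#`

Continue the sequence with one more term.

Each term (from the third on) is the previous term followed by the one before it: term 3 = #·~~ = #~~.
Continuing: #~~##~~#~~# · #~~##~~ gives term 7.

#~~##~~#~~##~~##~~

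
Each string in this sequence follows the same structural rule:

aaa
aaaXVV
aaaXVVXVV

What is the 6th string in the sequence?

The strings grow by a fixed suffix XVV each time.
From aaaXVVXVV, 3 further steps: aaaXVVXVV → aaaXVVXVVXVV → aaaXVVXVVXVVXVV → (answer).

aaaXVVXVVXVVXVVXVV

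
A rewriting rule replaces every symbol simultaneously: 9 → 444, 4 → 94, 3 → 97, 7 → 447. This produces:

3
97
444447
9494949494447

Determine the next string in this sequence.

Rewriting the 13 symbols of 9494949494447 one by one yields 444 94 444 94 444 94 444 94 444 94 94 94 447; concatenated:

44494444944449444494444949494447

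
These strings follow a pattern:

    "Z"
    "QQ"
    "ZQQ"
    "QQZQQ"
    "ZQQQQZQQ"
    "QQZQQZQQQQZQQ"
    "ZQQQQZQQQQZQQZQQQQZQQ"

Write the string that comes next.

Each term (from the third on) is the two preceding terms concatenated in order: term 3 = Z·QQ = ZQQ.
The next term joins QQZQQZQQQQZQQ and ZQQQQZQQQQZQQZQQQQZQQ.

QQZQQZQQQQZQQZQQQQZQQQQZQQZQQQQZQQ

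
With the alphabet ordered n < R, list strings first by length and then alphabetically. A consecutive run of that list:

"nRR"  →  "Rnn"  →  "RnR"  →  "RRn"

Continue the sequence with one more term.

RRR

Find the rightmost character of RRn below R, bump it to the next letter, and reset everything to its right to n.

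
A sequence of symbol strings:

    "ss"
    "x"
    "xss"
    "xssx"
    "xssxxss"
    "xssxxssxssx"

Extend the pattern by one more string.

xssxxssxssxxssxxss

From term 3 onward, concatenate the last term with the second-to-last: x·ss = xss, xss·x = xssx, …
So term 7 is xssxxssxssx·xssxxss.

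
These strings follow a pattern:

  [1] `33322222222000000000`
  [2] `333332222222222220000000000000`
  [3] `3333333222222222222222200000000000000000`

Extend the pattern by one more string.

Term n consists of 2n-1 3's, followed by 4n 2's, followed by 4n+1 0's, where the shown terms are n = 2, 3, 4.
At n = 5 the blocks have lengths 9, 20, 21.

33333333322222222222222222222000000000000000000000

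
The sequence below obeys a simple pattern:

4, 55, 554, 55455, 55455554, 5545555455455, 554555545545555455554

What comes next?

5545555455455554555545545555455455

This is a Fibonacci-style word recurrence s(k) = s(k−1)·s(k−2): e.g. 55·4 = 554.
The next term joins 554555545545555455554 and 5545555455455.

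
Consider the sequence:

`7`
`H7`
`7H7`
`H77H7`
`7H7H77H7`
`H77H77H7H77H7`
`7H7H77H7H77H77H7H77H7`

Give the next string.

From term 3 onward, concatenate the second-to-last term with the last: 7·H7 = 7H7, H7·7H7 = H77H7, …
The next term joins H77H77H7H77H7 and 7H7H77H7H77H77H7H77H7.

H77H77H7H77H77H7H77H7H77H77H7H77H7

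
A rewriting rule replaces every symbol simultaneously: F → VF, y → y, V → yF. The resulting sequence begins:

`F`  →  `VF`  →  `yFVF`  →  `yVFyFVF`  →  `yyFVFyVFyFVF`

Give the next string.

Rewriting each symbol of yyFVFyVFyFVF: y→y, y→y, F→VF, V→yF, F→VF, y→y, V→yF, F→VF, y→y, F→VF, V→yF, F→VF, which concatenates to y y VF yF VF y yF VF y VF yF VF.

yyVFyFVFyyFVFyVFyFVF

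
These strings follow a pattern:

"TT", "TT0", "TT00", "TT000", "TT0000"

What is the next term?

The strings grow by a fixed suffix 0 each time.
Applying this once more to TT0000:

TT00000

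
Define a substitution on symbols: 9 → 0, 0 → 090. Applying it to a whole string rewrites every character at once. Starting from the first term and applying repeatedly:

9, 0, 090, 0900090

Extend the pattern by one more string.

Apply φ to 0900090 symbol by symbol: 0→090, 9→0, 0→090, 0→090, 0→090, 9→0, 0→090; joined: 090 0 090 090 090 0 090.

09000900900900090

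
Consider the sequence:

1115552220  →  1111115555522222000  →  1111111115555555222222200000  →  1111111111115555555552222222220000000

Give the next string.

Term n consists of 3n 1's, followed by 2n+1 5's, followed by 2n+1 2's, followed by 2n-1 0's (n = 1, 2, …).
At n = 5 the blocks have lengths 15, 11, 11, 9.

1111111111111115555555555522222222222000000000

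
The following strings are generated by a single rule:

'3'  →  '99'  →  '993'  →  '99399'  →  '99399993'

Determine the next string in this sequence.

9939999399399

This is a Fibonacci-style word recurrence s(k) = s(k−1)·s(k−2): e.g. 99·3 = 993.
Continuing: 99399993 · 99399 gives term 6.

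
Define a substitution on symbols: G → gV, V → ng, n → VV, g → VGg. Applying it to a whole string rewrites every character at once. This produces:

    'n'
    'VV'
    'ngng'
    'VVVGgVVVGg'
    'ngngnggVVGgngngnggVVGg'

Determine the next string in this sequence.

Rewriting the 22 symbols of ngngnggVVGgngngnggVVGg one by one yields VV VGg VV VGg VV VGg VGg ng ng gV VGg VV VGg VV VGg VV VGg VGg ng ng gV VGg; concatenated:

VVVGgVVVGgVVVGgVGgngnggVVGgVVVGgVVVGgVVVGgVGgngnggVVGg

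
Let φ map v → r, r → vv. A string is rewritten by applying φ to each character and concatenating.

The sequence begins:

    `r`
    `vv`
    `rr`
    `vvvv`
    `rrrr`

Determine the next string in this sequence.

vvvvvvvv

Apply φ to rrrr symbol by symbol: r→vv, r→vv, r→vv, r→vv; joined: vv vv vv vv.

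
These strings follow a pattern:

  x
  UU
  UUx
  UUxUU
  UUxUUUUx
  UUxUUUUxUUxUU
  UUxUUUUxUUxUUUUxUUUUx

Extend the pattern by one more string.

UUxUUUUxUUxUUUUxUUUUxUUxUUUUxUUxUU

From term 3 onward, concatenate the last term with the second-to-last: UU·x = UUx, UUx·UU = UUxUU, …
So term 8 is UUxUUUUxUUxUUUUxUUUUx·UUxUUUUxUUxUU.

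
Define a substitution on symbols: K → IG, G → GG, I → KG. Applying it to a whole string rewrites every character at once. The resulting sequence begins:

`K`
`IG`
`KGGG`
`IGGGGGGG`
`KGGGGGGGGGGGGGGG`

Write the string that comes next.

Applying the rule to each of the 16 symbols of KGGGGGGGGGGGGGGG gives the pieces IG GG GG GG GG GG GG GG GG GG GG GG GG GG GG GG, which concatenate to the answer.

IGGGGGGGGGGGGGGGGGGGGGGGGGGGGGGG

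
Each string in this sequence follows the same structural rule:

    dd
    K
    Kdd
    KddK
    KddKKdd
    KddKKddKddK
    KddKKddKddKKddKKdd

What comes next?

Each term (from the third on) is the previous term followed by the one before it: term 3 = K·dd = Kdd.
The next term joins KddKKddKddKKddKKdd and KddKKddKddK.

KddKKddKddKKddKKddKddKKddKddK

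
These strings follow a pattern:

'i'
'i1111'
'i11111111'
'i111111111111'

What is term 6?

Each term is the previous one with 1111 appended.
From i111111111111, 2 further steps: i111111111111 → i1111111111111111 → (answer).

i11111111111111111111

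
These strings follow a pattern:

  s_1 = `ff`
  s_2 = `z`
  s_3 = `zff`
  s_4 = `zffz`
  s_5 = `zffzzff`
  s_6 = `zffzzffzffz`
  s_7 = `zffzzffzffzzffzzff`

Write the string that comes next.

zffzzffzffzzffzzffzffzzffzffz

From term 3 onward, concatenate the last term with the second-to-last: z·ff = zff, zff·z = zffz, …
So term 8 is zffzzffzffzzffzzff·zffzzffzffz.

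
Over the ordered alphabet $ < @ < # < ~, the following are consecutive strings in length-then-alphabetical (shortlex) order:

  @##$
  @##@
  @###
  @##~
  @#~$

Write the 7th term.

@#~#

Continuing the enumeration 2 steps past @#~$: @#~$ → @#~@ → (answer).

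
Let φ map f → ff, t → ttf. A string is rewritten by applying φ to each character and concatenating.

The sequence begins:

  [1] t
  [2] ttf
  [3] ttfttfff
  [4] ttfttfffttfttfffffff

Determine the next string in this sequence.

Rewriting the 20 symbols of ttfttfffttfttfffffff one by one yields ttf ttf ff ttf ttf ff ff ff ttf ttf ff ttf ttf ff ff ff ff ff ff ff; concatenated:

ttfttfffttfttfffffffttfttfffttfttfffffffffffffff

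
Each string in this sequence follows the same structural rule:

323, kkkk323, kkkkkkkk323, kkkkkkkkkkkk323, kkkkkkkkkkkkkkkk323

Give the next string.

The strings grow by a fixed prefix kkkk each time.
One more step from kkkkkkkkkkkkkkkk323 gives the answer.

kkkkkkkkkkkkkkkkkkkk323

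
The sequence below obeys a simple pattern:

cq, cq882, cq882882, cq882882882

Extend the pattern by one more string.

The strings grow by a fixed suffix 882 each time.
So the next term is cq882882882·882.

cq882882882882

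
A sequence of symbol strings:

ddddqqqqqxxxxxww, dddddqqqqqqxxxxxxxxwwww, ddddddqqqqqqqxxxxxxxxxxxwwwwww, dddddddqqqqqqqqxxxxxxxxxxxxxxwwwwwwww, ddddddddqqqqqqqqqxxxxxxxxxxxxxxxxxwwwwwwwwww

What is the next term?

dddddddddqqqqqqqqqqxxxxxxxxxxxxxxxxxxxxwwwwwwwwwwww

Reading off run lengths: d runs 4, 5, 6, 7, 8; q runs 5, 6, 7, 8, 9; x runs 5, 8, 11, 14, 17; w runs 2, 4, 6, 8, 10 — each is linear in n, where the shown terms are n = 2, 3, 4, 5, 6.
For the next term, n = 7, so the run lengths are 9, 10, 20, 12.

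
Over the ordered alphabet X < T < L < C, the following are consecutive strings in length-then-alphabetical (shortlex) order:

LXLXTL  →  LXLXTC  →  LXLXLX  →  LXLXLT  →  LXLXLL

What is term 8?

Continuing the enumeration 3 steps past LXLXLL: LXLXLL → LXLXLC → LXLXCX → (answer).

LXLXCT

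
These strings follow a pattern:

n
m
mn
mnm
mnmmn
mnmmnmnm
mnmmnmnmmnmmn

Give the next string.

mnmmnmnmmnmmnmnmmnmnm

From term 3 onward, concatenate the last term with the second-to-last: m·n = mn, mn·m = mnm, …
Continuing: mnmmnmnmmnmmn · mnmmnmnm gives term 8.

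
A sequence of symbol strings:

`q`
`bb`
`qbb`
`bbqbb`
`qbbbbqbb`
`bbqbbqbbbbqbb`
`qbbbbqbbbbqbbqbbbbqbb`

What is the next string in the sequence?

From term 3 onward, concatenate the second-to-last term with the last: q·bb = qbb, bb·qbb = bbqbb, …
Continuing: bbqbbqbbbbqbb · qbbbbqbbbbqbbqbbbbqbb gives term 8.

bbqbbqbbbbqbbqbbbbqbbbbqbbqbbbbqbb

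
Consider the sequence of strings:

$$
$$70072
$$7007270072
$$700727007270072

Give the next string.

$$70072700727007270072

The strings grow by a fixed suffix 70072 each time.
One more step from $$700727007270072 gives the answer.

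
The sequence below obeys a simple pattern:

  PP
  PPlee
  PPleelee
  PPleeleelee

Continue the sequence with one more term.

Each term is the previous one with lee appended.
Applying this once more to PPleeleelee:

PPleeleeleelee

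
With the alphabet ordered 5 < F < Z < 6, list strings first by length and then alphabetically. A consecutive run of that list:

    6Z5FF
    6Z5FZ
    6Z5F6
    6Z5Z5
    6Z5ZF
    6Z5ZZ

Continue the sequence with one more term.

6Z5Z6

Treat 6Z5ZZ as a base-4 numeral over the given alphabet and add one, carrying through any trailing 6's.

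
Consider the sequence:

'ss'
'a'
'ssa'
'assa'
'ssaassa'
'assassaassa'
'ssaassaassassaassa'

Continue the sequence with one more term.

assassaassassaassaassassaassa

From term 3 onward, concatenate the second-to-last term with the last: ss·a = ssa, a·ssa = assa, …
So term 8 is assassaassa·ssaassaassassaassa.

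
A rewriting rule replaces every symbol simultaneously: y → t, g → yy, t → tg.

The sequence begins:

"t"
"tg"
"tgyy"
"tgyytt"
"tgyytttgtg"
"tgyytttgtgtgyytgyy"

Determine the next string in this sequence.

Replace each of the 18 characters of tgyytttgtgtgyytgyy in place — tg yy t t tg tg tg yy tg yy tg yy t t tg yy t t — and concatenate.

tgyytttgtgtgyytgyytgyytttgyytt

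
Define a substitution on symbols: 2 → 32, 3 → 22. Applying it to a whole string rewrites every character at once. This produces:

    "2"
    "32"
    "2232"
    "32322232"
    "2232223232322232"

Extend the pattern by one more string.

Rewriting the 16 symbols of 2232223232322232 one by one yields 32 32 22 32 32 32 22 32 22 32 22 32 32 32 22 32; concatenated:

32322232323222322232223232322232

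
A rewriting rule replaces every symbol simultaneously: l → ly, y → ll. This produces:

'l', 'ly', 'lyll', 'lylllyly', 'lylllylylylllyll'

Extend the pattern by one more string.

lylllylylylllylllylllylylylllyly

φ(lylllylylylllyll) expands symbol-by-symbol to ly ll ly ly ly ll ly ll ly ll ly ly ly ll ly ly; joining the 16 pieces gives the next term.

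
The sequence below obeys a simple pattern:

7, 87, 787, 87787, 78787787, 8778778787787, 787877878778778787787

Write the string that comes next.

8778778787787787877878778778787787

Each term (from the third on) is the two preceding terms concatenated in order: term 3 = 7·87 = 787.
Continuing: 8778778787787 · 787877878778778787787 gives term 8.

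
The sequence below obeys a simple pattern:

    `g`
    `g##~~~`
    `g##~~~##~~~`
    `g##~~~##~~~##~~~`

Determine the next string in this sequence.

The strings grow by a fixed suffix ##~~~ each time.
Applying this once more to g##~~~##~~~##~~~:

g##~~~##~~~##~~~##~~~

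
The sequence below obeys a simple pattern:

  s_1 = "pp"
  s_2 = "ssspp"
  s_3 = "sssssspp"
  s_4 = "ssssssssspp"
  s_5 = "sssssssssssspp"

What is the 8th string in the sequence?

Every step adds sss at the front: s(k+1) = sss·s(k).
From sssssssssssspp, 3 further steps: sssssssssssspp → ssssssssssssssspp → sssssssssssssssssspp → (answer).

ssssssssssssssssssssspp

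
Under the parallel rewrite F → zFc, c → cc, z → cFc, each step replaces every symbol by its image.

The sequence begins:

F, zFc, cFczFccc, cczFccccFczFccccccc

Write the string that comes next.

cccccFczFccccccccczFccccFczFccccccccccccccc

Applying the rule to each of the 19 symbols of cczFccccFczFccccccc gives the pieces cc cc cFc zFc cc cc cc cc zFc cc cFc zFc cc cc cc cc cc cc cc, which concatenate to the answer.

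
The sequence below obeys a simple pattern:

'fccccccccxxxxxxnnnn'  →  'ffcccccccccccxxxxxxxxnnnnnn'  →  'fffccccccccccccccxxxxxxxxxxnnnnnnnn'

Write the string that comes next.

ffffcccccccccccccccccxxxxxxxxxxxxnnnnnnnnnn

Each string has the form f^{n-2} c^{3n-1} x^{2n} n^{2n-2}, where the shown terms are n = 3, 4, 5.
Setting n = 6 gives 4, 17, 12, 10 characters in each block.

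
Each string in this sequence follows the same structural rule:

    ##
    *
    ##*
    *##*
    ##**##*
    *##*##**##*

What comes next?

From term 3 onward, concatenate the second-to-last term with the last: ##·* = ##*, *·##* = *##*, …
The next term joins ##**##* and *##*##**##*.

##**##**##*##**##*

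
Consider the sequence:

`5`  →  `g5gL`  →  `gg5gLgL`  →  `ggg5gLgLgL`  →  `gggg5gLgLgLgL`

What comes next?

Every step adds g to the front and gL to the end of the previous string.
Applying this once more to gggg5gLgLgLgL:

ggggg5gLgLgLgLgL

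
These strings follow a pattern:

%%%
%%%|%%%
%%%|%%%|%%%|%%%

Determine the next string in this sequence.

Every step duplicates the string with '|' between the halves.
Doubling %%%|%%%|%%%|%%% with '|' between the halves:

%%%|%%%|%%%|%%%|%%%|%%%|%%%|%%%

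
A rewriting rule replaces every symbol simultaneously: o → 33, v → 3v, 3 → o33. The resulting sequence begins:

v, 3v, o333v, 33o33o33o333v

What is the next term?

o33o3333o33o3333o33o3333o33o33o333v

φ(33o33o33o333v) expands symbol-by-symbol to o33 o33 33 o33 o33 33 o33 o33 33 o33 o33 o33 3v; joining the 13 pieces gives the next term.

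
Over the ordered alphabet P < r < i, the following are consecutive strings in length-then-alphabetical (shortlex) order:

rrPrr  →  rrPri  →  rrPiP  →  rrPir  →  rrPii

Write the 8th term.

Stepping forward 3 times from rrPii: rrPii → rrrPP → rrrPr, then the target.

rrrPi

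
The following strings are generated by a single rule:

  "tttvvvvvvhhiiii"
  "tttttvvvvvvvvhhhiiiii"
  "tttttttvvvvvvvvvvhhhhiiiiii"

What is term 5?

Each string has the form t^{2n-1} v^{2n+2} h^{n} i^{n+2}, where the shown terms are n = 2, 3, 4.
At n = 6 the blocks have lengths 11, 14, 6, 8.

tttttttttttvvvvvvvvvvvvvvhhhhhhiiiiiiii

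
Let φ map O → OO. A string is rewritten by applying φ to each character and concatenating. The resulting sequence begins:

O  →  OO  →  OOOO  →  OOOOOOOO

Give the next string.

OOOOOOOOOOOOOOOO

Rewriting each symbol of OOOOOOOO: O→OO, O→OO, O→OO, O→OO, O→OO, O→OO, O→OO, O→OO, which concatenates to OO OO OO OO OO OO OO OO.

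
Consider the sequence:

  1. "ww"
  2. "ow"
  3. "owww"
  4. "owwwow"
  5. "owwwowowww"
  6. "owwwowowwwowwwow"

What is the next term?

owwwowowwwowwwowowwwowowww

Each term (from the third on) is the previous term followed by the one before it: term 3 = ow·ww = owww.
Continuing: owwwowowwwowwwow · owwwowowww gives term 7.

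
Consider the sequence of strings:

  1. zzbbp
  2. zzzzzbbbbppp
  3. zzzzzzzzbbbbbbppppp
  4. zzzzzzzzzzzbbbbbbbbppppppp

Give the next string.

zzzzzzzzzzzzzzbbbbbbbbbbppppppppp

Each string has the form z^{3n-1} b^{2n} p^{2n-1} (n = 1, 2, …).
Setting n = 5 gives 14, 10, 9 characters in each block.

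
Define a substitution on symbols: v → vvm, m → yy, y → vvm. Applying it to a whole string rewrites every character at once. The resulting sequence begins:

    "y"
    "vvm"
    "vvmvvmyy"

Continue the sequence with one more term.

Rewriting each symbol of vvmvvmyy: v→vvm, v→vvm, m→yy, v→vvm, v→vvm, m→yy, y→vvm, y→vvm, which concatenates to vvm vvm yy vvm vvm yy vvm vvm.

vvmvvmyyvvmvvmyyvvmvvm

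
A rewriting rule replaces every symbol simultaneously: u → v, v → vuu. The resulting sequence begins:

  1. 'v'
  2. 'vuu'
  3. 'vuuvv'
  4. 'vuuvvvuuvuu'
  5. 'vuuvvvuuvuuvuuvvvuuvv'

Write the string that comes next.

Rewriting the 21 symbols of vuuvvvuuvuuvuuvvvuuvv one by one yields vuu v v vuu vuu vuu v v vuu v v vuu v v vuu vuu vuu v v vuu vuu; concatenated:

vuuvvvuuvuuvuuvvvuuvvvuuvvvuuvuuvuuvvvuuvuu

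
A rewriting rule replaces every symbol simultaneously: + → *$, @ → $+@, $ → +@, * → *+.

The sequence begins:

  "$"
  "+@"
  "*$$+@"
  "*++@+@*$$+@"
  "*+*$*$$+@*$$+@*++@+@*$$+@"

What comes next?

Replace each of the 25 characters of *+*$*$$+@*$$+@*++@+@*$$+@ in place — *+ *$ *+ +@ *+ +@ +@ *$ $+@ *+ +@ +@ *$ $+@ *+ *$ *$ $+@ *$ $+@ *+ +@ +@ *$ $+@ — and concatenate.

*+*$*++@*++@+@*$$+@*++@+@*$$+@*+*$*$$+@*$$+@*++@+@*$$+@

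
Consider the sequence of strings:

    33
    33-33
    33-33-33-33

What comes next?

Every step duplicates the string with '-' between the halves.
Doubling 33-33-33-33 with '-' between the halves:

33-33-33-33-33-33-33-33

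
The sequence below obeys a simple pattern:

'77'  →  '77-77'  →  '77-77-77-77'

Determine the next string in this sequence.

77-77-77-77-77-77-77-77

Each string is two copies of the previous one joined by '-'.
One more doubling of 77-77-77-77 gives the answer.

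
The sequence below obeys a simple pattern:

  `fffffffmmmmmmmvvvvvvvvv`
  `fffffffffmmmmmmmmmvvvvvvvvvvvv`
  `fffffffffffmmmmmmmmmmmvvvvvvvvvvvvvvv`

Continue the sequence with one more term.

fffffffffffffmmmmmmmmmmmmmvvvvvvvvvvvvvvvvvv

Term n consists of 2n+3 f's, followed by 2n+3 m's, followed by 3n+3 v's, where the shown terms are n = 2, 3, 4.
At n = 5 the blocks have lengths 13, 13, 18.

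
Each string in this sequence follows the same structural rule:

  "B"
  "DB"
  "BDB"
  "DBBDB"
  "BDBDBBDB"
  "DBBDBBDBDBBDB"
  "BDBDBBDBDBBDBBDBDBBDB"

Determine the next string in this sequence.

This is a Fibonacci-style word recurrence s(k) = s(k−2)·s(k−1): e.g. B·DB = BDB.
The next term joins DBBDBBDBDBBDB and BDBDBBDBDBBDBBDBDBBDB.

DBBDBBDBDBBDBBDBDBBDBDBBDBBDBDBBDB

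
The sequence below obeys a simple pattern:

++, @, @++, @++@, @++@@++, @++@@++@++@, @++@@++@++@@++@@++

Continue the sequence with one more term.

Each term (from the third on) is the previous term followed by the one before it: term 3 = @·++ = @++.
Continuing: @++@@++@++@@++@@++ · @++@@++@++@ gives term 8.

@++@@++@++@@++@@++@++@@++@++@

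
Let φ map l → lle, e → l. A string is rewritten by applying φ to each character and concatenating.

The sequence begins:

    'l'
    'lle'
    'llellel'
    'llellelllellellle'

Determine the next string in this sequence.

Applying the rule to each of the 17 symbols of llellelllellellle gives the pieces lle lle l lle lle l lle lle lle l lle lle l lle lle lle l, which concatenate to the answer.

llellelllellelllellellelllellelllellellel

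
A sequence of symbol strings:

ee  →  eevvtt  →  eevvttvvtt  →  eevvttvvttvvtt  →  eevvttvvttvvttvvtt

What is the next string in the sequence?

eevvttvvttvvttvvttvvtt

Every step adds vvtt to the end: s(k+1) = s(k)·vvtt.
So the next term is eevvttvvttvvttvvtt·vvtt.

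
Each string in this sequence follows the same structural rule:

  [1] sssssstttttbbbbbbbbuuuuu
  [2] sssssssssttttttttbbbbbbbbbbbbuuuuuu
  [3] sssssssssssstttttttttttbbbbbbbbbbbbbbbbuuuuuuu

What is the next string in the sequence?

Term n consists of 3n s's, followed by 3n-1 t's, followed by 4n b's, followed by n+3 u's, where the shown terms are n = 2, 3, 4.
For the next term, n = 5, so the run lengths are 15, 14, 20, 8.

sssssssssssssssttttttttttttttbbbbbbbbbbbbbbbbbbbbuuuuuuuu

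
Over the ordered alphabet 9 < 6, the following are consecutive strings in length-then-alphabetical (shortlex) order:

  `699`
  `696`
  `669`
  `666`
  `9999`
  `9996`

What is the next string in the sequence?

Treat 9996 as a base-2 numeral over the given alphabet and add one, carrying through any trailing 6's.

9969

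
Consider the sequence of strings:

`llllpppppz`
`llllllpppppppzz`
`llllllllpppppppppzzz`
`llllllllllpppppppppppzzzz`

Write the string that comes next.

The n-th term is 2n l's then 2n+1 p's then n-1 z's, where the shown terms are n = 2, 3, 4, 5.
At n = 6 the blocks have lengths 12, 13, 5.

llllllllllllpppppppppppppzzzzz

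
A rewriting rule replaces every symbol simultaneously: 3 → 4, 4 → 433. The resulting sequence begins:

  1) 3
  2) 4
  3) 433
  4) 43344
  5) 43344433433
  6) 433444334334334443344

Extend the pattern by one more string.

Applying the rule to each of the 21 symbols of 433444334334334443344 gives the pieces 433 4 4 433 433 433 4 4 433 4 4 433 4 4 433 433 433 4 4 433 433, which concatenate to the answer.

4334443343343344433444334443343343344433433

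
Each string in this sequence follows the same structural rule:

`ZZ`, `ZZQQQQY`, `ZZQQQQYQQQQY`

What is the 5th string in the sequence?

Every step adds QQQQY to the end: s(k+1) = s(k)·QQQQY.
From ZZQQQQYQQQQY, 2 further steps: ZZQQQQYQQQQY → ZZQQQQYQQQQYQQQQY → (answer).

ZZQQQQYQQQQYQQQQYQQQQY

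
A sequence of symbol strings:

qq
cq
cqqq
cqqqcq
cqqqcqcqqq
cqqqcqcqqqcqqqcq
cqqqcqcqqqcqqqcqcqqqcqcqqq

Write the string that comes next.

From term 3 onward, concatenate the last term with the second-to-last: cq·qq = cqqq, cqqq·cq = cqqqcq, …
Continuing: cqqqcqcqqqcqqqcqcqqqcqcqqq · cqqqcqcqqqcqqqcq gives term 8.

cqqqcqcqqqcqqqcqcqqqcqcqqqcqqqcqcqqqcqqqcq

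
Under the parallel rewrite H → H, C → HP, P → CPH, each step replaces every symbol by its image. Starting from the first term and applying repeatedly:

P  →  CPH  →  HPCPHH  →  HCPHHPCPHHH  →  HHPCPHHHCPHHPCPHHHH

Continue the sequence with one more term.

HHCPHHPCPHHHHHPCPHHHCPHHPCPHHHHH

φ(HHPCPHHHCPHHPCPHHHH) expands symbol-by-symbol to H H CPH HP CPH H H H HP CPH H H CPH HP CPH H H H H; joining the 19 pieces gives the next term.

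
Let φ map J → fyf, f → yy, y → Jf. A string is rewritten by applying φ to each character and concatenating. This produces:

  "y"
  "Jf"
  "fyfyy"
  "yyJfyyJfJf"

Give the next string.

JfJffyfyyJfJffyfyyfyfyy

Rewriting each symbol of yyJfyyJfJf: y→Jf, y→Jf, J→fyf, f→yy, y→Jf, y→Jf, J→fyf, f→yy, J→fyf, f→yy, which concatenates to Jf Jf fyf yy Jf Jf fyf yy fyf yy.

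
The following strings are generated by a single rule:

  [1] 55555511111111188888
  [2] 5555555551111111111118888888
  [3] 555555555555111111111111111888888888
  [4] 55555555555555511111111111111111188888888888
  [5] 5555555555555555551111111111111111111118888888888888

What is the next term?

555555555555555555555111111111111111111111111888888888888888

The n-th term is 3n 5's then 3n+3 1's then 2n+1 8's, where the shown terms are n = 2, 3, 4, 5, 6.
At n = 7 the blocks have lengths 21, 24, 15.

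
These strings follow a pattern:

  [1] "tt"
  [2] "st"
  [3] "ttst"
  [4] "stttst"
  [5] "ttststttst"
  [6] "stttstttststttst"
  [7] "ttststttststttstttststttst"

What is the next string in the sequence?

stttstttststttstttststttststttstttststttst

From term 3 onward, concatenate the second-to-last term with the last: tt·st = ttst, st·ttst = stttst, …
So term 8 is stttstttststttst·ttststttststttstttststttst.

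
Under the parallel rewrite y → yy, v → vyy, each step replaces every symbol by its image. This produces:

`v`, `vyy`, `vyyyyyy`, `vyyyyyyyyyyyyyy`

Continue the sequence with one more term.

vyyyyyyyyyyyyyyyyyyyyyyyyyyyyyy

Replace each of the 15 characters of vyyyyyyyyyyyyyy in place — vyy yy yy yy yy yy yy yy yy yy yy yy yy yy yy — and concatenate.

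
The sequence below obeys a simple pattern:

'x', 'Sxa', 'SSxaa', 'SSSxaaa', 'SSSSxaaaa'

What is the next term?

SSSSSxaaaaa

s(k+1) = S·s(k)·a, so each term gains S as a prefix and a as a suffix.
So the next term is S·SSSSxaaaa·a.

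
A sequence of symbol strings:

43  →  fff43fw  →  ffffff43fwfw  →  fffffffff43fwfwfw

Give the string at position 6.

fffffffffffffff43fwfwfwfwfw

s(k+1) = fff·s(k)·fw, so each term gains fff as a prefix and fw as a suffix.
From fffffffff43fwfwfw, 2 further steps: fffffffff43fwfwfw → ffffffffffff43fwfwfwfw → (answer).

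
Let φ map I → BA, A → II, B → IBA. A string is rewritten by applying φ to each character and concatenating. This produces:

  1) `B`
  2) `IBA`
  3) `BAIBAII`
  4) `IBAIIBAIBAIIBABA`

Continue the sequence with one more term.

φ(IBAIIBAIBAIIBABA) expands symbol-by-symbol to BA IBA II BA BA IBA II BA IBA II BA BA IBA II IBA II; joining the 16 pieces gives the next term.

BAIBAIIBABAIBAIIBAIBAIIBABAIBAIIIBAII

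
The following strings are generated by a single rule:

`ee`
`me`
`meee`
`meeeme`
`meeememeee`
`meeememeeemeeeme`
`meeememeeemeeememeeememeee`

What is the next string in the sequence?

meeememeeemeeememeeememeeemeeememeeemeeeme

This is a Fibonacci-style word recurrence s(k) = s(k−1)·s(k−2): e.g. me·ee = meee.
The next term joins meeememeeemeeememeeememeee and meeememeeemeeeme.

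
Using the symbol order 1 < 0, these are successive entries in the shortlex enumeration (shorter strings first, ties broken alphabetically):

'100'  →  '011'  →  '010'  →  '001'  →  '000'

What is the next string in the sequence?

1111

After 000 the length-3 strings are exhausted; the first length-4 string is 4 copies of 1.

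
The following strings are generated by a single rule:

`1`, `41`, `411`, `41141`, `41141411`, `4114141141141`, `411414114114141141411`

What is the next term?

Each term (from the third on) is the previous term followed by the one before it: term 3 = 41·1 = 411.
So term 8 is 411414114114141141411·4114141141141.

4114141141141411414114114141141141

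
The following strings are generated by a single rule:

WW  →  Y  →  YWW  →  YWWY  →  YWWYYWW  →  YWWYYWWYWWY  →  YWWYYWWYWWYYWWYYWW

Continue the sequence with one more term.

YWWYYWWYWWYYWWYYWWYWWYYWWYWWY

Each term (from the third on) is the previous term followed by the one before it: term 3 = Y·WW = YWW.
So term 8 is YWWYYWWYWWYYWWYYWW·YWWYYWWYWWY.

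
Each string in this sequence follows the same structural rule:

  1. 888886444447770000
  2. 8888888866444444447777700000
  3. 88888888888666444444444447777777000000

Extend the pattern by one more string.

888888888888886666444444444444447777777770000000

Reading off run lengths: 8 runs 5, 8, 11; 6 runs 1, 2, 3; 4 runs 5, 8, 11; 7 runs 3, 5, 7; 0 runs 4, 5, 6 — each is linear in n (n = 1, 2, …).
For the next term, n = 4, so the run lengths are 14, 4, 14, 9, 7.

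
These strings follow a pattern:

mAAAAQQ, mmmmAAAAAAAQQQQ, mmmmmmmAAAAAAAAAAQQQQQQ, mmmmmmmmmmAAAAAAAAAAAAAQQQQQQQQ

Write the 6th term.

Each string has the form m^{3n-2} A^{3n+1} Q^{2n} (n = 1, 2, …).
Setting n = 6 gives 16, 19, 12 characters in each block.

mmmmmmmmmmmmmmmmAAAAAAAAAAAAAAAAAAAQQQQQQQQQQQQ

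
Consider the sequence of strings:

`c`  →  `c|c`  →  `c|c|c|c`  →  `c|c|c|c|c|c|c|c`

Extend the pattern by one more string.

c|c|c|c|c|c|c|c|c|c|c|c|c|c|c|c

Each string is two copies of the previous one joined by '|'.
So the next term is two copies of c|c|c|c|c|c|c|c with '|' between the halves.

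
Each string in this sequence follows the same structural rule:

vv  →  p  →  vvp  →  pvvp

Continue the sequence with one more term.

vvppvvp

From term 3 onward, concatenate the second-to-last term with the last: vv·p = vvp, p·vvp = pvvp, …
Continuing: vvp · pvvp gives term 5.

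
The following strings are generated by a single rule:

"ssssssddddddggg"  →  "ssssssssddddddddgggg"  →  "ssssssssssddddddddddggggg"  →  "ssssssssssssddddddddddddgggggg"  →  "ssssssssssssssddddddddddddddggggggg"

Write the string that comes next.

ssssssssssssssssddddddddddddddddgggggggg

Term n consists of 2n s's, followed by 2n d's, followed by n g's, where the shown terms are n = 3, 4, 5, 6, 7.
For the next term, n = 8, so the run lengths are 16, 16, 8.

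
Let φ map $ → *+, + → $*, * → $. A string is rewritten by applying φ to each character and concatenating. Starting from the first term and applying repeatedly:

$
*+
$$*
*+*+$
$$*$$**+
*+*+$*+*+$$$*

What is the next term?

φ(*+*+$*+*+$$$*) expands symbol-by-symbol to $ $* $ $* *+ $ $* $ $* *+ *+ *+ $; joining the 13 pieces gives the next term.

$$*$$**+$$*$$**+*+*+$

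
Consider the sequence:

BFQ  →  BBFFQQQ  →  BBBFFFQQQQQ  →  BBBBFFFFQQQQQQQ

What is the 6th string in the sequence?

Each string has the form B^{n} F^{n} Q^{2n-1} (n = 1, 2, …).
For term 6, n = 6, so the run lengths are 6, 6, 11.

BBBBBBFFFFFFQQQQQQQQQQQ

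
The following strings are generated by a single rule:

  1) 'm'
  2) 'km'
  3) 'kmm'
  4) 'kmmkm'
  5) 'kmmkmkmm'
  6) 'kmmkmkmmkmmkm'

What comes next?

Each term (from the third on) is the previous term followed by the one before it: term 3 = km·m = kmm.
The next term joins kmmkmkmmkmmkm and kmmkmkmm.

kmmkmkmmkmmkmkmmkmkmm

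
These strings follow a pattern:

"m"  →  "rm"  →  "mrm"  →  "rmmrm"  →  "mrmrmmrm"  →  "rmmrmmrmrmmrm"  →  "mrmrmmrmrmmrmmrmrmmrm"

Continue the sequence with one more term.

rmmrmmrmrmmrmmrmrmmrmrmmrmmrmrmmrm

This is a Fibonacci-style word recurrence s(k) = s(k−2)·s(k−1): e.g. m·rm = mrm.
So term 8 is rmmrmmrmrmmrm·mrmrmmrmrmmrmmrmrmmrm.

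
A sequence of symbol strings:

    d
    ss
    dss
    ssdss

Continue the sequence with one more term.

Each term (from the third on) is the two preceding terms concatenated in order: term 3 = d·ss = dss.
So term 5 is dss·ssdss.

dssssdss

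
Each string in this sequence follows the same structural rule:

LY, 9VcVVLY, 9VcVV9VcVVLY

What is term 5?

Each term is the previous one with 9VcVV prepended.
From 9VcVV9VcVVLY, 2 further steps: 9VcVV9VcVVLY → 9VcVV9VcVV9VcVVLY → (answer).

9VcVV9VcVV9VcVV9VcVVLY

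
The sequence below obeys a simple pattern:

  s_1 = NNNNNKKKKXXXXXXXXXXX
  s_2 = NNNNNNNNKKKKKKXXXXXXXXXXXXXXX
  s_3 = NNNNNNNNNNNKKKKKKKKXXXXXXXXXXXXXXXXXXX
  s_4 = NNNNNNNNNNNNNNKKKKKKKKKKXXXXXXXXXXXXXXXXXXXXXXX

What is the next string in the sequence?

Term n consists of 3n-1 N's, followed by 2n K's, followed by 4n+3 X's, where the shown terms are n = 2, 3, 4, 5.
For the next term, n = 6, so the run lengths are 17, 12, 27.

NNNNNNNNNNNNNNNNNKKKKKKKKKKKKXXXXXXXXXXXXXXXXXXXXXXXXXXX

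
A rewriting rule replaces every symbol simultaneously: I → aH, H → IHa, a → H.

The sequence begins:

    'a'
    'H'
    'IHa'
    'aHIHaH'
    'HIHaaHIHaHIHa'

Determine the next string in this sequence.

Applying the rule to each of the 13 symbols of HIHaaHIHaHIHa gives the pieces IHa aH IHa H H IHa aH IHa H IHa aH IHa H, which concatenate to the answer.

IHaaHIHaHHIHaaHIHaHIHaaHIHaH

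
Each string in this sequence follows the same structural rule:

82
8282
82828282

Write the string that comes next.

8282828282828282

s(k+1) = s(k)·s(k) — each term doubles the last.
One more doubling of 82828282 gives the answer.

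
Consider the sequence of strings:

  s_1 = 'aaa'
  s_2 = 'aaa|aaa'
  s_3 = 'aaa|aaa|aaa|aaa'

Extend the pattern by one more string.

s(k+1) = s(k)·|·s(k) — each term doubles the last with '|' between the halves.
Doubling aaa|aaa|aaa|aaa with '|' between the halves:

aaa|aaa|aaa|aaa|aaa|aaa|aaa|aaa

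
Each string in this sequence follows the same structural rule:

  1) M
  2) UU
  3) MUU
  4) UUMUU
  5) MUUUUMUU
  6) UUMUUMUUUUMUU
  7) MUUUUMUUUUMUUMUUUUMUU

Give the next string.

UUMUUMUUUUMUUMUUUUMUUUUMUUMUUUUMUU

From term 3 onward, concatenate the second-to-last term with the last: M·UU = MUU, UU·MUU = UUMUU, …
The next term joins UUMUUMUUUUMUU and MUUUUMUUUUMUUMUUUUMUU.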